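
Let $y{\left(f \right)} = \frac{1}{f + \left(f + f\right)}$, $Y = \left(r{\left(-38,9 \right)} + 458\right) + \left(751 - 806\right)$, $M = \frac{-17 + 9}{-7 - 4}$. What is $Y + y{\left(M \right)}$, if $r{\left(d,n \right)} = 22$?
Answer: $\frac{10211}{24} \approx 425.46$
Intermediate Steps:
$M = \frac{8}{11}$ ($M = - \frac{8}{-11} = \left(-8\right) \left(- \frac{1}{11}\right) = \frac{8}{11} \approx 0.72727$)
$Y = 425$ ($Y = \left(22 + 458\right) + \left(751 - 806\right) = 480 - 55 = 425$)
$y{\left(f \right)} = \frac{1}{3 f}$ ($y{\left(f \right)} = \frac{1}{f + 2 f} = \frac{1}{3 f}$)
$Y + y{\left(M \right)} = 425 + \frac{1}{3 \cdot \frac{8}{11}} = 425 + \frac{1}{3} \cdot \frac{11}{8} = 425 + \frac{11}{24} = \frac{10211}{24}$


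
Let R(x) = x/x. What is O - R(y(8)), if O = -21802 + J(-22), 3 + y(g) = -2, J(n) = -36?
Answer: -21839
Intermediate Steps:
y(g) = -5 (y(g) = -3 - 2 = -5)
R(x) = 1
O = -21838 (O = -21802 - 36 = -21838)
O - R(y(8)) = -21838 - 1*1 = -21838 - 1 = -21839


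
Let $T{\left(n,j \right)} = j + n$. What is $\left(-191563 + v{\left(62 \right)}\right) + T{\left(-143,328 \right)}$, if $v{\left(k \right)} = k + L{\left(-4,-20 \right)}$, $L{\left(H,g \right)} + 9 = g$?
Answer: $-191345$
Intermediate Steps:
$L{\left(H,g \right)} = -9 + g$
$v{\left(k \right)} = -29 + k$ ($v{\left(k \right)} = k - 29 = -29 + k$)
$\left(-191563 + v{\left(62 \right)}\right) + T{\left(-143,328 \right)} = \left(-191563 + \left(-29 + 62\right)\right) + \left(328 - 143\right) = \left(-191563 + 33\right) + 185 = -191530 + 185 = -191345$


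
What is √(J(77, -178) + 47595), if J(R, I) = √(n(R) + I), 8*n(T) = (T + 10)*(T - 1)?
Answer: √(190380 + 2*√2594)/2 ≈ 218.22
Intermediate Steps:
n(T) = (-1 + T)*(10 + T)/8 (n(T) = ((T + 10)*(T - 1))/8 = ((10 + T)*(-1 + T))/8 = ((-1 + T)*(10 + T))/8 = (-1 + T)*(10 + T)/8)
J(R, I) = √(-5/4 + I + R²/8 + 9*R/8) (J(R, I) = √((-5/4 + R²/8 + 9*R/8) + I) = √(-5/4 + I + R²/8 + 9*R/8))
√(J(77, -178) + 47595) = √(√(-20 + 2*77² + 16*(-178) + 18*77)/4 + 47595) = √(√(-20 + 2*5929 - 2848 + 1386)/4 + 47595) = √(√(-20 + 11858 - 2848 + 1386)/4 + 47595) = √(√10376/4 + 47595) = √((2*√2594)/4 + 47595) = √(√2594/2 + 47595) = √(47595 + √2594/2)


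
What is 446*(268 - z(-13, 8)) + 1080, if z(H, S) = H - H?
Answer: 120608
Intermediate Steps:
z(H, S) = 0
446*(268 - z(-13, 8)) + 1080 = 446*(268 - 1*0) + 1080 = 446*(268 + 0) + 1080 = 446*268 + 1080 = 119528 + 1080 = 120608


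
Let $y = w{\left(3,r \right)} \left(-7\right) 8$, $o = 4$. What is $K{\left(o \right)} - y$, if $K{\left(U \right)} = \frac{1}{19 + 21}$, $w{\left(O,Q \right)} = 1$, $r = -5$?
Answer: $\frac{2241}{40} \approx 56.025$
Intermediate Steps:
$y = -56$ ($y = 1 \left(-7\right) 8 = \left(-7\right) 8 = -56$)
$K{\left(U \right)} = \frac{1}{40}$
$K{\left(o \right)} - y = \frac{1}{40} - -56 = \frac{1}{40} + 56 = \frac{2241}{40}$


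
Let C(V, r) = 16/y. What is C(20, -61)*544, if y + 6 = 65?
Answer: 8704/59 ≈ 147.53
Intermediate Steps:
y = 59 (y = -6 + 65 = 59)
C(V, r) = 16/59
C(20, -61)*544 = (16/59)*544 = 8704/59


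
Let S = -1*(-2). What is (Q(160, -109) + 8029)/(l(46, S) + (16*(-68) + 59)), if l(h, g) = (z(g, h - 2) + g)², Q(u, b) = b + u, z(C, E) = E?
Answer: 8080/1087 ≈ 7.4333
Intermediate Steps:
S = 2
l(h, g) = (-2 + g + h)² (l(h, g) = ((h - 2) + g)² = ((-2 + h) + g)² = (-2 + g + h)²)
(Q(160, -109) + 8029)/(l(46, S) + (16*(-68) + 59)) = ((-109 + 160) + 8029)/((-2 + 2 + 46)² + (16*(-68) + 59)) = (51 + 8029)/(46² + (-1088 + 59)) = 8080/(2116 - 1029) = 8080/1087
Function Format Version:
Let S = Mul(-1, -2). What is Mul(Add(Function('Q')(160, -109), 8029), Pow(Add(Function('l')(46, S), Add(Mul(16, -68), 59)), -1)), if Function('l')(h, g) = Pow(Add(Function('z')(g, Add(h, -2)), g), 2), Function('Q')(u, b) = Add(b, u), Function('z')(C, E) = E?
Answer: Rational(8080, 1087) ≈ 7.4333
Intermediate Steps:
S = 2
Function('l')(h, g) = Pow(Add(-2, g, h), 2) (Function('l')(h, g) = Pow(Add(Add(h, -2), g), 2) = Pow(Add(Add(-2, h), g), 2) = Pow(Add(-2, g, h), 2))
Mul(Add(Function('Q')(160, -109), 8029), Pow(Add(Function('l')(46, S), Add(Mul(16, -68), 59)), -1)) = Mul(Add(Add(-109, 160), 8029), Pow(Add(Pow(Add(-2, 2, 46), 2), Add(Mul(16, -68), 59)), -1)) = Mul(Add(51, 8029), Pow(Add(Pow(46, 2), Add(-1088, 59)), -1)) = Mul(8080, Pow(Add(2116, -1029), -1)) = Mul(8080, Pow(1087, -1)) = Mul(8080, Rational(1, 1087)) = Rational(8080, 1087)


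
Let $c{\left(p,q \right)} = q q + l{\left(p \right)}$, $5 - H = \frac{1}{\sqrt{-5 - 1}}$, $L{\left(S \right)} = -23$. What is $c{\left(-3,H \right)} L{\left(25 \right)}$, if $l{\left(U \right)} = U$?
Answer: $- \frac{3013}{6} - \frac{115 i \sqrt{6}}{3} \approx -502.17 - 93.897 i$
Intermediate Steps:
$H = 5 + \frac{i \sqrt{6}}{6}$ ($H = 5 - \frac{1}{\sqrt{-5 - 1}} = 5 - \frac{1}{\sqrt{-6}} = 5 - \frac{1}{i \sqrt{6}} = 5 - - \frac{i \sqrt{6}}{6} = 5 + \frac{i \sqrt{6}}{6} \approx 5.0 + 0.40825 i$)
$c{\left(p,q \right)} = p + q^{2}$ ($c{\left(p,q \right)} = q q + p = q^{2} + p = p + q^{2}$)
$c{\left(-3,H \right)} L{\left(25 \right)} = \left(-3 + \left(5 + \frac{i \sqrt{6}}{6}\right)^{2}\right) \left(-23\right) = 69 - 23 \left(5 + \frac{i \sqrt{6}}{6}\right)^{2}$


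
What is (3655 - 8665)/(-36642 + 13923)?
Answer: 1670/7573 ≈ 0.22052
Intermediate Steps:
(3655 - 8665)/(-36642 + 13923) = -5010/(-22719) = -5010*(-1/22719) = 1670/7573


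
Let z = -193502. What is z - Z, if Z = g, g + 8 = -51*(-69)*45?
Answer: -351849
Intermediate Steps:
g = 158347 (g = -8 - 51*(-69)*45 = -8 + 3519*45 = -8 + 158355 = 158347)
Z = 158347
z - Z = -193502 - 1*158347 = -193502 - 158347 = -351849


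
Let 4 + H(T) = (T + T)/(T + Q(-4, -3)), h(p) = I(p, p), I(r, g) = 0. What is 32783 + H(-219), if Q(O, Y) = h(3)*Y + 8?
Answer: 6916807/211 ≈ 32781.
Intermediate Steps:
h(p) = 0
Q(O, Y) = 8 (Q(O, Y) = 0*Y + 8 = 0 + 8 = 8)
H(T) = -4 + 2*T/(8 + T) (H(T) = -4 + (T + T)/(T + 8) = -4 + (2*T)/(8 + T) = -4 + 2*T/(8 + T))
32783 + H(-219) = 32783 + 2*(-16 - 1*(-219))/(8 - 219) = 32783 + 2*(-16 + 219)/(-211) = 32783 + 2*(-1/211)*203 = 32783 - 406/211 = 6916807/211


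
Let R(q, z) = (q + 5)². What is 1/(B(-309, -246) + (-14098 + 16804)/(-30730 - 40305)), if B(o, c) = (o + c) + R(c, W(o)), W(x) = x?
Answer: 71035/4086356704 ≈ 1.7383e-5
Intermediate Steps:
R(q, z) = (5 + q)²
B(o, c) = c + o + (5 + c)² (B(o, c) = (o + c) + (5 + c)² = (c + o) + (5 + c)² = c + o + (5 + c)²)
1/(B(-309, -246) + (-14098 + 16804)/(-30730 - 40305)) = 1/((-246 - 309 + (5 - 246)²) + (-14098 + 16804)/(-30730 - 40305)) = 1/((-246 - 309 + (-241)²) + 2706/(-71035)) = 1/((-246 - 309 + 58081) + 2706*(-1/71035)) = 1/(57526 - 2706/71035) = 1/(4086356704/71035) = 71035/4086356704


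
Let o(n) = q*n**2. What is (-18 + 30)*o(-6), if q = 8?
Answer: 3456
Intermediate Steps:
o(n) = 8*n**2
(-18 + 30)*o(-6) = (-18 + 30)*(8*(-6)**2) = 12*(8*36) = 12*288 = 3456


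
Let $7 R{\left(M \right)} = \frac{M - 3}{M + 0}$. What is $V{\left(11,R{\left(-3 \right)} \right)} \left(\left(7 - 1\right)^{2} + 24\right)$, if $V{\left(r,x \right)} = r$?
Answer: $660$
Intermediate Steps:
$R{\left(M \right)} = \frac{-3 + M}{7 M}$ ($R{\left(M \right)} = \frac{\left(M - 3\right) \frac{1}{M + 0}}{7} = \frac{\left(-3 + M\right) \frac{1}{M}}{7} = \frac{\frac{1}{M} \left(-3 + M\right)}{7} = \frac{-3 + M}{7 M}$)
$V{\left(11,R{\left(-3 \right)} \right)} \left(\left(7 - 1\right)^{2} + 24\right) = 11 \left(\left(7 - 1\right)^{2} + 24\right) = 11 \left(6^{2} + 24\right) = 11 \left(36 + 24\right) = 11 \cdot 60 = 660$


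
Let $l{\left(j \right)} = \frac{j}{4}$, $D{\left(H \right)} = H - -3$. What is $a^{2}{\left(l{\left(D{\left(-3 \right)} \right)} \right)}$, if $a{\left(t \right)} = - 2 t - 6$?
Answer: $36$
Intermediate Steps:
$D{\left(H \right)} = 3 + H$ ($D{\left(H \right)} = H + 3 = 3 + H$)
$l{\left(j \right)} = \frac{j}{4}$ ($l{\left(j \right)} = j \frac{1}{4} = \frac{j}{4}$)
$a{\left(t \right)} = -6 - 2 t$
$a^{2}{\left(l{\left(D{\left(-3 \right)} \right)} \right)} = \left(-6 - 2 \frac{3 - 3}{4}\right)^{2} = \left(-6 - 2 \cdot \frac{1}{4} \cdot 0\right)^{2} = \left(-6 - 0\right)^{2} = \left(-6 + 0\right)^{2} = \left(-6\right)^{2} = 36$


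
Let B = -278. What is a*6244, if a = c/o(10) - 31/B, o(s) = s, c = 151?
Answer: 66011568/695 ≈ 94981.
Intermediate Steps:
a = 10572/695 (a = 151/10 - 31/(-278) = 151*(⅒) - 31*(-1/278) = 151/10 + 31/278 = 10572/695 ≈ 15.212)
a*6244 = (10572/695)*6244 = 66011568/695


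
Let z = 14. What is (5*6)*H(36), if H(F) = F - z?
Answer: 660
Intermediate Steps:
H(F) = -14 + F (H(F) = F - 1*14 = F - 14 = -14 + F)
(5*6)*H(36) = (5*6)*(-14 + 36) = 30*22 = 660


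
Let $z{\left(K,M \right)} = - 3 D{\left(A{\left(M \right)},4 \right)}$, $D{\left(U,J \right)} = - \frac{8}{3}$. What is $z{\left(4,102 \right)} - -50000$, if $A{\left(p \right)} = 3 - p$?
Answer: $50008$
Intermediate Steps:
$D{\left(U,J \right)} = - \frac{8}{3}$ ($D{\left(U,J \right)} = \left(-8\right) \frac{1}{3} = - \frac{8}{3}$)
$z{\left(K,M \right)} = 8$ ($z{\left(K,M \right)} = \left(-3\right) \left(- \frac{8}{3}\right) = 8$)
$z{\left(4,102 \right)} - -50000 = 8 - -50000 = 8 + 50000 = 50008$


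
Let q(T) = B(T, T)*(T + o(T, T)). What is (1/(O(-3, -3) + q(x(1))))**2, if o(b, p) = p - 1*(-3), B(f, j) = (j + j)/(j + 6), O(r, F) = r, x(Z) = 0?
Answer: 1/9 ≈ 0.11111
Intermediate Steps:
B(f, j) = 2*j/(6 + j) (B(f, j) = (2*j)/(6 + j) = 2*j/(6 + j))
o(b, p) = 3 + p (o(b, p) = p + 3 = 3 + p)
q(T) = 2*T*(3 + 2*T)/(6 + T) (q(T) = (2*T/(6 + T))*(T + (3 + T)) = (2*T/(6 + T))*(3 + 2*T) = 2*T*(3 + 2*T)/(6 + T))
(1/(O(-3, -3) + q(x(1))))**2 = (1/(-3 + 2*0*(3 + 2*0)/(6 + 0)))**2 = (1/(-3 + 2*0*(3 + 0)/6))**2 = (1/(-3 + 2*0*(1/6)*3))**2 = (1/(-3 + 0))**2 = (1/(-3))**2 = (-1/3)**2 = 1/9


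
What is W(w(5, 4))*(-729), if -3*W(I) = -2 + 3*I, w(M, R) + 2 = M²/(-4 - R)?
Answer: -33777/8 ≈ -4222.1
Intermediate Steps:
w(M, R) = -2 + M²/(-4 - R)
W(I) = ⅔ - I (W(I) = -(-2 + 3*I)/3 = ⅔ - I)
W(w(5, 4))*(-729) = (⅔ - (-8 - 1*5² - 2*4)/(4 + 4))*(-729) = (⅔ - (-8 - 1*25 - 8)/8)*(-729) = (⅔ - (-8 - 25 - 8)/8)*(-729) = (⅔ - (-41)/8)*(-729) = (⅔ - 1*(-41/8))*(-729) = (⅔ + 41/8)*(-729) = (139/24)*(-729) = -33777/8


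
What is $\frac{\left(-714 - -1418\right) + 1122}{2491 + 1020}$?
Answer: $\frac{1826}{3511} \approx 0.52008$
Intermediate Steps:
$\frac{\left(-714 - -1418\right) + 1122}{2491 + 1020} = \frac{\left(-714 + 1418\right) + 1122}{3511} = \left(704 + 1122\right) \frac{1}{3511} = 1826 \cdot \frac{1}{3511} = \frac{1826}{3511}$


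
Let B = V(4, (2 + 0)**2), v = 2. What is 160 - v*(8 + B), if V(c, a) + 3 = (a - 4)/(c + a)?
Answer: 150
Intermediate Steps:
V(c, a) = -3 + (-4 + a)/(a + c) (V(c, a) = -3 + (a - 4)/(c + a) = -3 + (-4 + a)/(a + c))
B = -3 (B = (-4 - 3*4 - 2*(2 + 0)**2)/((2 + 0)**2 + 4) = (-4 - 12 - 2*2**2)/(2**2 + 4) = (-4 - 12 - 2*4)/(4 + 4) = (-4 - 12 - 8)/8 = (1/8)*(-24) = -3)
160 - v*(8 + B) = 160 - 2*(8 - 3) = 160 - 2*5 = 160 - 1*10 = 160 - 10 = 150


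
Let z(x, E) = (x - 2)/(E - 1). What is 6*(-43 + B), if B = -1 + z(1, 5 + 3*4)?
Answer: -2115/8 ≈ -264.38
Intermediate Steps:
z(x, E) = (-2 + x)/(-1 + E)
B = -17/16 (B = -1 + (-2 + 1)/(-1 + (5 + 3*4)) = -1 - 1/(-1 + (5 + 12)) = -1 - 1/(-1 + 17) = -1 - 1/16 = -17/16 ≈ -1.0625)
6*(-43 + B) = 6*(-43 - 17/16) = 6*(-705/16) = -2115/8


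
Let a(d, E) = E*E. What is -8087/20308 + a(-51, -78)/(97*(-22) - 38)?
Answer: -11759903/3675748 ≈ -3.1993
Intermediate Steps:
a(d, E) = E²
-8087/20308 + a(-51, -78)/(97*(-22) - 38) = -8087/20308 + (-78)²/(97*(-22) - 38) = -8087*1/20308 + 6084/(-2134 - 38) = -8087/20308 + 6084/(-2172) = -8087/20308 + 6084*(-1/2172) = -8087/20308 - 507/181 = -11759903/3675748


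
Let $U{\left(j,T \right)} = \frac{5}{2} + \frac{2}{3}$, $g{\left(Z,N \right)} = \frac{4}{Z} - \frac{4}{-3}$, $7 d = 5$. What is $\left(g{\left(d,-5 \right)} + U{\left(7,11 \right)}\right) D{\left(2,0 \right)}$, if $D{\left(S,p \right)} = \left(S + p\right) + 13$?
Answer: $\frac{303}{2} \approx 151.5$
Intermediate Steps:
$d = \frac{5}{7}$ ($d = \frac{1}{7} \cdot 5 = \frac{5}{7} \approx 0.71429$)
$g{\left(Z,N \right)} = \frac{4}{3} + \frac{4}{Z}$ ($g{\left(Z,N \right)} = \frac{4}{Z} - - \frac{4}{3} = \frac{4}{Z} + \frac{4}{3} = \frac{4}{3} + \frac{4}{Z}$)
$D{\left(S,p \right)} = 13 + S + p$
$U{\left(j,T \right)} = \frac{19}{6}$ ($U{\left(j,T \right)} = 5 \cdot \frac{1}{2} + 2 \cdot \frac{1}{3} = \frac{5}{2} + \frac{2}{3} = \frac{19}{6}$)
$\left(g{\left(d,-5 \right)} + U{\left(7,11 \right)}\right) D{\left(2,0 \right)} = \left(\left(\frac{4}{3} + \frac{4}{\frac{5}{7}}\right) + \frac{19}{6}\right) \left(13 + 2 + 0\right) = \left(\left(\frac{4}{3} + 4 \cdot \frac{7}{5}\right) + \frac{19}{6}\right) 15 = \left(\left(\frac{4}{3} + \frac{28}{5}\right) + \frac{19}{6}\right) 15 = \left(\frac{104}{15} + \frac{19}{6}\right) 15 = \frac{101}{10} \cdot 15 = \frac{303}{2}$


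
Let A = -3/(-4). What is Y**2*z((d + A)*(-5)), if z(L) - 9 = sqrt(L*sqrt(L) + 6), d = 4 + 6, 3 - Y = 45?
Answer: 15876 + 441*sqrt(96 - 430*I*sqrt(215)) ≈ 40826.0 - 24573.0*I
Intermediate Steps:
Y = -42 (Y = 3 - 1*45 = 3 - 45 = -42)
A = 3/4 (A = -3*(-1/4) = 3/4 ≈ 0.75000)
d = 10
z(L) = 9 + sqrt(6 + L**(3/2)) (z(L) = 9 + sqrt(L*sqrt(L) + 6) = 9 + sqrt(L**(3/2) + 6) = 9 + sqrt(6 + L**(3/2)))
Y**2*z((d + A)*(-5)) = (-42)**2*(9 + sqrt(6 + ((10 + 3/4)*(-5))**(3/2))) = 1764*(9 + sqrt(6 + ((43/4)*(-5))**(3/2))) = 1764*(9 + sqrt(6 + (-215/4)**(3/2))) = 1764*(9 + sqrt(6 - 215*I*sqrt(215)/8)) = 15876 + 1764*sqrt(6 - 215*I*sqrt(215)/8)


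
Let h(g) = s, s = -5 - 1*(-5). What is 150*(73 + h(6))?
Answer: 10950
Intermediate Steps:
s = 0 (s = -5 + 5 = 0)
h(g) = 0
150*(73 + h(6)) = 150*(73 + 0) = 150*73 = 10950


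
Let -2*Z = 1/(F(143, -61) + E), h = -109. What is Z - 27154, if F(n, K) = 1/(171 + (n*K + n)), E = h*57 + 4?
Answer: -2835501156047/104422964 ≈ -27154.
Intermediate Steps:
E = -6209 (E = -109*57 + 4 = -6213 + 4 = -6209)
F(n, K) = 1/(171 + n + K*n) (F(n, K) = 1/(171 + (K*n + n)) = 1/(171 + (n + K*n)) = 1/(171 + n + K*n))
Z = 8409/104422964 (Z = -1/(2*(1/(171 + 143 - 61*143) - 6209)) = -1/(2*(1/(171 + 143 - 8723) - 6209)) = -1/(2*(1/(-8409) - 6209)) = -1/(2*(-1/8409 - 6209)) = -1/(2*(-52211482/8409)) = -1/2*(-8409/52211482) = 8409/104422964 ≈ 8.0528e-5)
Z - 27154 = 8409/104422964 - 27154 = -2835501156047/104422964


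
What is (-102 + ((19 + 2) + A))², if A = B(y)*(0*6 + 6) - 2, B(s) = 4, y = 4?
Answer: 3481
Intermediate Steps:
A = 22 (A = 4*(0*6 + 6) - 2 = 4*(0 + 6) - 2 = 4*6 - 2 = 24 - 2 = 22)
(-102 + ((19 + 2) + A))² = (-102 + ((19 + 2) + 22))² = (-102 + (21 + 22))² = (-102 + 43)² = (-59)² = 3481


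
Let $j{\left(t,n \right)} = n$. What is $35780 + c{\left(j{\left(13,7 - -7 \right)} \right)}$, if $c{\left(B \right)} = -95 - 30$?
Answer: $35655$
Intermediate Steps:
$c{\left(B \right)} = -125$
$35780 + c{\left(j{\left(13,7 - -7 \right)} \right)} = 35780 - 125 = 35655$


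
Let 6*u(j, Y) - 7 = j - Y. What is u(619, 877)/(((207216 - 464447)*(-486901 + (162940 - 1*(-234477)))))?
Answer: -251/138108352824 ≈ -1.8174e-9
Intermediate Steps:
u(j, Y) = 7/6 - Y/6 + j/6 (u(j, Y) = 7/6 + (j - Y)/6 = 7/6 + (-Y/6 + j/6) = 7/6 - Y/6 + j/6)
u(619, 877)/(((207216 - 464447)*(-486901 + (162940 - 1*(-234477))))) = (7/6 - 1/6*877 + (1/6)*619)/(((207216 - 464447)*(-486901 + (162940 - 1*(-234477))))) = (7/6 - 877/6 + 619/6)/((-257231*(-486901 + (162940 + 234477)))) = -251*(-1/(257231*(-486901 + 397417)))/6 = -251/(6*((-257231*(-89484)))) = -251/6/23018058804 = -251/6*1/23018058804 = -251/138108352824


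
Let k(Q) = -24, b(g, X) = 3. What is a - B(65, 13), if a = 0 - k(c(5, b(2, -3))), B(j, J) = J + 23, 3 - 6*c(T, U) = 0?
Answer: -12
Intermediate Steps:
c(T, U) = 1/2 (c(T, U) = 1/2 - 1/6*0 = 1/2 + 0 = 1/2)
B(j, J) = 23 + J
a = 24 (a = 0 - 1*(-24) = 0 + 24 = 24)
a - B(65, 13) = 24 - (23 + 13) = 24 - 1*36 = 24 - 36 = -12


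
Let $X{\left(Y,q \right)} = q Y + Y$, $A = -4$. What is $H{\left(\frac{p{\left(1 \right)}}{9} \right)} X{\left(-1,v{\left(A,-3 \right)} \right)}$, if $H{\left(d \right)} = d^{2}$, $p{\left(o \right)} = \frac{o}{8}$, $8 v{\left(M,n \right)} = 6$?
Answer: $- \frac{7}{20736} \approx -0.00033758$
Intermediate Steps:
$v{\left(M,n \right)} = \frac{3}{4}$ ($v{\left(M,n \right)} = \frac{1}{8} \cdot 6 = \frac{3}{4}$)
$X{\left(Y,q \right)} = Y + Y q$ ($X{\left(Y,q \right)} = Y q + Y = Y + Y q$)
$p{\left(o \right)} = \frac{o}{8}$ ($p{\left(o \right)} = o \frac{1}{8} = \frac{o}{8}$)
$H{\left(\frac{p{\left(1 \right)}}{9} \right)} X{\left(-1,v{\left(A,-3 \right)} \right)} = \left(\frac{\frac{1}{8} \cdot 1}{9}\right)^{2} \left(- (1 + \frac{3}{4})\right) = \left(\frac{1}{8} \cdot \frac{1}{9}\right)^{2} \left(\left(-1\right) \frac{7}{4}\right) = \left(\frac{1}{72}\right)^{2} \left(- \frac{7}{4}\right) = \frac{1}{5184} \left(- \frac{7}{4}\right) = - \frac{7}{20736}$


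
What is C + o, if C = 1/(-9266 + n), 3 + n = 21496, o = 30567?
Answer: 373742710/12227 ≈ 30567.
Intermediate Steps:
n = 21493 (n = -3 + 21496 = 21493)
C = 1/12227 (C = 1/(-9266 + 21493) = 1/12227 ≈ 8.1786e-5)
C + o = 1/12227 + 30567 = 373742710/12227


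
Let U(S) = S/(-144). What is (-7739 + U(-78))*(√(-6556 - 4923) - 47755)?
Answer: 8869201865/24 - 185723*I*√11479/24 ≈ 3.6955e+8 - 8.291e+5*I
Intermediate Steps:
U(S) = -S/144 (U(S) = S*(-1/144) = -S/144)
(-7739 + U(-78))*(√(-6556 - 4923) - 47755) = (-7739 - 1/144*(-78))*(√(-6556 - 4923) - 47755) = (-7739 + 13/24)*(√(-11479) - 47755) = -185723*(I*√11479 - 47755)/24 = -185723*(-47755 + I*√11479)/24 = 8869201865/24 - 185723*I*√11479/24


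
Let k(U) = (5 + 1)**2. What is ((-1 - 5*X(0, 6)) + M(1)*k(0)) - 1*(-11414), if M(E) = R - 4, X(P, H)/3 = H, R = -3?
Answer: 11071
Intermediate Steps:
k(U) = 36 (k(U) = 6**2 = 36)
X(P, H) = 3*H
M(E) = -7 (M(E) = -3 - 4 = -7)
((-1 - 5*X(0, 6)) + M(1)*k(0)) - 1*(-11414) = ((-1 - 15*6) - 7*36) - 1*(-11414) = ((-1 - 5*18) - 252) + 11414 = ((-1 - 90) - 252) + 11414 = (-91 - 252) + 11414 = -343 + 11414 = 11071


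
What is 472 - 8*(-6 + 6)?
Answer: 472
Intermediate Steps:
472 - 8*(-6 + 6) = 472 - 8*0 = 472 - 1*0 = 472 + 0 = 472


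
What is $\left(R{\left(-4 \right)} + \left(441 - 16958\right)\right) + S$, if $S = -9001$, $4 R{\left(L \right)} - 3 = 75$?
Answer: $- \frac{50997}{2} \approx -25499.0$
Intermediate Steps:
$R{\left(L \right)} = \frac{39}{2}$ ($R{\left(L \right)} = \frac{3}{4} + \frac{1}{4} \cdot 75 = \frac{3}{4} + \frac{75}{4} = \frac{39}{2}$)
$\left(R{\left(-4 \right)} + \left(441 - 16958\right)\right) + S = \left(\frac{39}{2} + \left(441 - 16958\right)\right) - 9001 = \left(\frac{39}{2} - 16517\right) - 9001 = - \frac{32995}{2} - 9001 = - \frac{50997}{2}$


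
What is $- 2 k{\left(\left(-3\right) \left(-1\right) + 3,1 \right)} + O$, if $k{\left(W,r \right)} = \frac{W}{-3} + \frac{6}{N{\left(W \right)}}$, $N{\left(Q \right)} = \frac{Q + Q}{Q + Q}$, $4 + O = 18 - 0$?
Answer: $6$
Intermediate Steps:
$O = 14$ ($O = -4 + \left(18 - 0\right) = -4 + \left(18 + 0\right) = -4 + 18 = 14$)
$N{\left(Q \right)} = 1$ ($N{\left(Q \right)} = \frac{2 Q}{2 Q} = 2 Q \frac{1}{2 Q} = 1$)
$k{\left(W,r \right)} = 6 - \frac{W}{3}$ ($k{\left(W,r \right)} = \frac{W}{-3} + \frac{6}{1} = W \left(- \frac{1}{3}\right) + 6 \cdot 1 = - \frac{W}{3} + 6 = 6 - \frac{W}{3}$)
$- 2 k{\left(\left(-3\right) \left(-1\right) + 3,1 \right)} + O = - 2 \left(6 - \frac{\left(-3\right) \left(-1\right) + 3}{3}\right) + 14 = - 2 \left(6 - \frac{3 + 3}{3}\right) + 14 = - 2 \left(6 - 2\right) + 14 = \left(-2\right) 4 + 14 = -8 + 14 = 6$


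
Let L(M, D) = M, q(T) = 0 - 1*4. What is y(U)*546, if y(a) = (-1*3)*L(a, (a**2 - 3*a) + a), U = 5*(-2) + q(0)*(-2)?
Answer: 3276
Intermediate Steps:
q(T) = -4 (q(T) = 0 - 4 = -4)
U = -2 (U = 5*(-2) - 4*(-2) = -10 + 8 = -2)
y(a) = -3*a (y(a) = (-1*3)*a = -3*a)
y(U)*546 = -3*(-2)*546 = 6*546 = 3276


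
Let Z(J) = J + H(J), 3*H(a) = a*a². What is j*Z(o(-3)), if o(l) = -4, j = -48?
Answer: 1216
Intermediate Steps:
H(a) = a³/3 (H(a) = (a*a²)/3 = a³/3)
Z(J) = J + J³/3
j*Z(o(-3)) = -48*(-4 + (⅓)*(-4)³) = -48*(-4 + (⅓)*(-64)) = -48*(-4 - 64/3) = -48*(-76/3) = 1216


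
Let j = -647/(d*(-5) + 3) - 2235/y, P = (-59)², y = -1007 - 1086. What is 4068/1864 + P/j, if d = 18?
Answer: 148476564879/360827528 ≈ 411.49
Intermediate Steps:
y = -2093
P = 3481
j = 1548616/182091 (j = -647/(18*(-5) + 3) - 2235/(-2093) = -647/(-90 + 3) - 2235*(-1/2093) = -647/(-87) + 2235/2093 = -647*(-1/87) + 2235/2093 = 647/87 + 2235/2093 = 1548616/182091 ≈ 8.5046)
4068/1864 + P/j = 4068/1864 + 3481/(1548616/182091) = 4068*(1/1864) + 3481*(182091/1548616) = 1017/466 + 633858771/1548616 = 148476564879/360827528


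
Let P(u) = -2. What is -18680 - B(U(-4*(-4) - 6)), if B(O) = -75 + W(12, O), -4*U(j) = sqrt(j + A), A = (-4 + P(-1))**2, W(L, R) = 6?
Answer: -18611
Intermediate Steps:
A = 36 (A = (-4 - 2)**2 = (-6)**2 = 36)
U(j) = -sqrt(36 + j)/4 (U(j) = -sqrt(j + 36)/4 = -sqrt(36 + j)/4)
B(O) = -69 (B(O) = -75 + 6 = -69)
-18680 - B(U(-4*(-4) - 6)) = -18680 - 1*(-69) = -18680 + 69 = -18611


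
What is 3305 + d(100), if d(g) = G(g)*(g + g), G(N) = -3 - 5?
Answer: 1705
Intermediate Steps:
G(N) = -8
d(g) = -16*g (d(g) = -8*(g + g) = -16*g)
3305 + d(100) = 3305 - 16*100 = 3305 - 1600 = 1705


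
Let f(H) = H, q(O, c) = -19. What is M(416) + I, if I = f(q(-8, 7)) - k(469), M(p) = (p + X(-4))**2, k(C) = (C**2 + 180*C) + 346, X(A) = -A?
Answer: -128346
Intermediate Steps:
k(C) = 346 + C**2 + 180*C
M(p) = (4 + p)**2 (M(p) = (p - 1*(-4))**2 = (p + 4)**2 = (4 + p)**2)
I = -304746 (I = -19 - (346 + 469**2 + 180*469) = -19 - (346 + 219961 + 84420) = -19 - 1*304727 = -19 - 304727 = -304746)
M(416) + I = (4 + 416)**2 - 304746 = 420**2 - 304746 = 176400 - 304746 = -128346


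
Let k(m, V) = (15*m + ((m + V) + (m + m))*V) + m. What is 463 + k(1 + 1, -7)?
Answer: 502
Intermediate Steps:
k(m, V) = 16*m + V*(V + 3*m) (k(m, V) = (15*m + ((V + m) + 2*m)*V) + m = (15*m + (V + 3*m)*V) + m = (15*m + V*(V + 3*m)) + m = 16*m + V*(V + 3*m))
463 + k(1 + 1, -7) = 463 + ((-7)² + 16*(1 + 1) + 3*(-7)*(1 + 1)) = 463 + (49 + 16*2 + 3*(-7)*2) = 463 + (49 + 32 - 42) = 463 + 39 = 502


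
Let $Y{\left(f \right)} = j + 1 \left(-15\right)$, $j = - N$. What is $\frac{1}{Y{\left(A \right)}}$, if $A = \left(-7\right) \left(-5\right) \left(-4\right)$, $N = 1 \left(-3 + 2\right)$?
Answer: $- \frac{1}{14} \approx -0.071429$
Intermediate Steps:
$N = -1$ ($N = 1 \left(-1\right) = -1$)
$j = 1$ ($j = \left(-1\right) \left(-1\right) = 1$)
$A = -140$ ($A = 35 \left(-4\right) = -140$)
$Y{\left(f \right)} = -14$ ($Y{\left(f \right)} = 1 + 1 \left(-15\right) = 1 - 15 = -14$)
$\frac{1}{Y{\left(A \right)}} = \frac{1}{-14} = - \frac{1}{14}$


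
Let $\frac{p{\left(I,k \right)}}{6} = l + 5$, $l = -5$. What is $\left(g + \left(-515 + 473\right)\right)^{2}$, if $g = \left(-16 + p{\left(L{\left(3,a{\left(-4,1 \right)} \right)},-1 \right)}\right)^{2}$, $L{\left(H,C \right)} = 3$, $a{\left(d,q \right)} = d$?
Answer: $45796$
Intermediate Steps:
$p{\left(I,k \right)} = 0$ ($p{\left(I,k \right)} = 6 \left(-5 + 5\right) = 6 \cdot 0 = 0$)
$g = 256$ ($g = \left(-16 + 0\right)^{2} = \left(-16\right)^{2} = 256$)
$\left(g + \left(-515 + 473\right)\right)^{2} = \left(256 + \left(-515 + 473\right)\right)^{2} = \left(256 - 42\right)^{2} = 214^{2} = 45796$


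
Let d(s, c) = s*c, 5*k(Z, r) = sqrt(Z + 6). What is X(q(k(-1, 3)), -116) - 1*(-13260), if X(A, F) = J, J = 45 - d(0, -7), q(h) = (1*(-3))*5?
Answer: 13305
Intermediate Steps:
k(Z, r) = sqrt(6 + Z)/5 (k(Z, r) = sqrt(Z + 6)/5 = sqrt(6 + Z)/5)
d(s, c) = c*s
q(h) = -15 (q(h) = -3*5 = -15)
J = 45 (J = 45 - (-7)*0 = 45 - 1*0 = 45 + 0 = 45)
X(A, F) = 45
X(q(k(-1, 3)), -116) - 1*(-13260) = 45 - 1*(-13260) = 45 + 13260 = 13305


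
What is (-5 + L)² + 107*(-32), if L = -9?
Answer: -3228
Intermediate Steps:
(-5 + L)² + 107*(-32) = (-5 - 9)² + 107*(-32) = (-14)² - 3424 = 196 - 3424 = -3228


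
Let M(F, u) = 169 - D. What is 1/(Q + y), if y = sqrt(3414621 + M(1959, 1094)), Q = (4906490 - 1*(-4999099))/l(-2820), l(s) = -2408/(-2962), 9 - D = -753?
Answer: 17662893480036/215214097328468868233 - 2899232*sqrt(853507)/215214097328468868233 ≈ 8.2059e-8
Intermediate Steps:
D = 762 (D = 9 - 1*(-753) = 9 + 753 = 762)
l(s) = 1204/1481 (l(s) = -2408*(-1/2962) = 1204/1481)
M(F, u) = -593 (M(F, u) = 169 - 1*762 = 169 - 762 = -593)
Q = 14670177309/1204 (Q = (4906490 - 1*(-4999099))/(1204/1481) = (4906490 + 4999099)*(1481/1204) = 9905589*(1481/1204) = 14670177309/1204 ≈ 1.2185e+7)
y = 2*sqrt(853507) (y = sqrt(3414621 - 593) = sqrt(3414028) = 2*sqrt(853507) ≈ 1847.7)
1/(Q + y) = 1/(14670177309/1204 + 2*sqrt(853507))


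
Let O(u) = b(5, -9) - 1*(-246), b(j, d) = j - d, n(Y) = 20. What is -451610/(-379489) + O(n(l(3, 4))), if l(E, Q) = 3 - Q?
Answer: 99118750/379489 ≈ 261.19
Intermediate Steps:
O(u) = 260 (O(u) = (5 - 1*(-9)) - 1*(-246) = (5 + 9) + 246 = 14 + 246 = 260)
-451610/(-379489) + O(n(l(3, 4))) = -451610/(-379489) + 260 = -451610*(-1/379489) + 260 = 451610/379489 + 260 = 99118750/379489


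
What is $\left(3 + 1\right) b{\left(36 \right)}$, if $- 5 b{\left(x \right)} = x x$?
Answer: $- \frac{5184}{5} \approx -1036.8$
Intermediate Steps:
$b{\left(x \right)} = - \frac{x^{2}}{5}$ ($b{\left(x \right)} = - \frac{x x}{5} = - \frac{x^{2}}{5}$)
$\left(3 + 1\right) b{\left(36 \right)} = \left(3 + 1\right) \left(- \frac{36^{2}}{5}\right) = 4 \left(\left(- \frac{1}{5}\right) 1296\right) = 4 \left(- \frac{1296}{5}\right) = - \frac{5184}{5}$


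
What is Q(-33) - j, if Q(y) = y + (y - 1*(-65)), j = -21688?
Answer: 21687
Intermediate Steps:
Q(y) = 65 + 2*y (Q(y) = y + (y + 65) = y + (65 + y) = 65 + 2*y)
Q(-33) - j = (65 + 2*(-33)) - 1*(-21688) = (65 - 66) + 21688 = -1 + 21688 = 21687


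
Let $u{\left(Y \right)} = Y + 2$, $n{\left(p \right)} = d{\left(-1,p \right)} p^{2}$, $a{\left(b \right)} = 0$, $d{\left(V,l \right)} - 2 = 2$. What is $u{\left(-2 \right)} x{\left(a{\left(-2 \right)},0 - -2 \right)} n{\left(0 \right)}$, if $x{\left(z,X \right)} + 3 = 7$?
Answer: $0$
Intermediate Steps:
$d{\left(V,l \right)} = 4$ ($d{\left(V,l \right)} = 2 + 2 = 4$)
$x{\left(z,X \right)} = 4$ ($x{\left(z,X \right)} = -3 + 7 = 4$)
$n{\left(p \right)} = 4 p^{2}$
$u{\left(Y \right)} = 2 + Y$
$u{\left(-2 \right)} x{\left(a{\left(-2 \right)},0 - -2 \right)} n{\left(0 \right)} = \left(2 - 2\right) 4 \cdot 4 \cdot 0^{2} = 0 \cdot 4 \cdot 4 \cdot 0 = 0 \cdot 0 = 0$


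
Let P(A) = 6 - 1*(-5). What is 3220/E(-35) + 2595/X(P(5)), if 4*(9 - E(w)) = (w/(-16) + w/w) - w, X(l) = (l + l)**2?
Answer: -2847197/484 ≈ -5882.6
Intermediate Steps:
P(A) = 11 (P(A) = 6 + 5 = 11)
X(l) = 4*l**2 (X(l) = (2*l)**2 = 4*l**2)
E(w) = 35/4 + 17*w/64 (E(w) = 9 - ((w/(-16) + w/w) - w)/4 = 9 - ((w*(-1/16) + 1) - w)/4 = 9 - ((-w/16 + 1) - w)/4 = 9 - ((1 - w/16) - w)/4 = 9 - (1 - 17*w/16)/4 = 9 + (-1/4 + 17*w/64) = 35/4 + 17*w/64)
3220/E(-35) + 2595/X(P(5)) = 3220/(35/4 + (17/64)*(-35)) + 2595/((4*11**2)) = 3220/(35/4 - 595/64) + 2595/((4*121)) = 3220/(-35/64) + 2595/484 = 3220*(-64/35) + 2595*(1/484) = -5888 + 2595/484 = -2847197/484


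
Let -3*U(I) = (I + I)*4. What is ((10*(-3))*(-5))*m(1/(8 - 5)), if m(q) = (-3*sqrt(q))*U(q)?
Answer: 400*sqrt(3)/3 ≈ 230.94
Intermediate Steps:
U(I) = -8*I/3 (U(I) = -(I + I)*4/3 = -2*I*4/3 = -8*I/3)
m(q) = 8*q**(3/2) (m(q) = (-3*sqrt(q))*(-8*q/3) = 8*q**(3/2))
((10*(-3))*(-5))*m(1/(8 - 5)) = ((10*(-3))*(-5))*(8*(1/(8 - 5))**(3/2)) = (-30*(-5))*(8*(1/3)**(3/2)) = 150*(8*(1/3)**(3/2)) = 150*(8*(sqrt(3)/9)) = 150*(8*sqrt(3)/9) = 400*sqrt(3)/3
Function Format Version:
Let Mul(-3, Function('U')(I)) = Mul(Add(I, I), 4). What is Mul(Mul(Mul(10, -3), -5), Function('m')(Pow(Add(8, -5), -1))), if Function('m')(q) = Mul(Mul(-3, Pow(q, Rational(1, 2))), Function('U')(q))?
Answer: Mul(Rational(400, 3), Pow(3, Rational(1, 2))) ≈ 230.94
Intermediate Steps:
Function('U')(I) = Mul(Rational(-8, 3), I) (Function('U')(I) = Mul(Rational(-1, 3), Mul(Add(I, I), 4)) = Mul(Rational(-1, 3), Mul(Mul(2, I), 4)) = Mul(Rational(-1, 3), Mul(8, I)) = Mul(Rational(-8, 3), I))
Function('m')(q) = Mul(8, Pow(q, Rational(3, 2))) (Function('m')(q) = Mul(Mul(-3, Pow(q, Rational(1, 2))), Mul(Rational(-8, 3), q)) = Mul(8, Pow(q, Rational(3, 2))))
Mul(Mul(Mul(10, -3), -5), Function('m')(Pow(Add(8, -5), -1))) = Mul(Mul(Mul(10, -3), -5), Mul(8, Pow(Pow(Add(8, -5), -1), Rational(3, 2)))) = Mul(Mul(-30, -5), Mul(8, Pow(Pow(3, -1), Rational(3, 2)))) = Mul(150, Mul(8, Pow(Rational(1, 3), Rational(3, 2)))) = Mul(150, Mul(8, Mul(Rational(1, 9), Pow(3, Rational(1, 2))))) = Mul(150, Mul(Rational(8, 9), Pow(3, Rational(1, 2)))) = Mul(Rational(400, 3), Pow(3, Rational(1, 2)))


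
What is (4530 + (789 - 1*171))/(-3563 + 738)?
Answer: -5148/2825 ≈ -1.8223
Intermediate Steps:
(4530 + (789 - 1*171))/(-3563 + 738) = (4530 + (789 - 171))/(-2825) = (4530 + 618)*(-1/2825) = 5148*(-1/2825) = -5148/2825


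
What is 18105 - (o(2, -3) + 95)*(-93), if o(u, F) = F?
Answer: 26661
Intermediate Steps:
18105 - (o(2, -3) + 95)*(-93) = 18105 - (-3 + 95)*(-93) = 18105 - 92*(-93) = 18105 - 1*(-8556) = 18105 + 8556 = 26661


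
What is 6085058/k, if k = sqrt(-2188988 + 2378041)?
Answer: 6085058*sqrt(189053)/189053 ≈ 13995.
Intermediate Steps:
k = sqrt(189053) ≈ 434.80
6085058/k = 6085058/(sqrt(189053)) = 6085058*(sqrt(189053)/189053) = 6085058*sqrt(189053)/189053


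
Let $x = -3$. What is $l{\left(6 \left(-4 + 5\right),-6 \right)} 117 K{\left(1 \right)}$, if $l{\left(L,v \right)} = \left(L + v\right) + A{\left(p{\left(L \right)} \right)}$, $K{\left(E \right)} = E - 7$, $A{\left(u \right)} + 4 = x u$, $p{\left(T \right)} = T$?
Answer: $15444$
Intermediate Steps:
$A{\left(u \right)} = -4 - 3 u$
$K{\left(E \right)} = -7 + E$
$l{\left(L,v \right)} = -4 + v - 2 L$ ($l{\left(L,v \right)} = \left(L + v\right) - \left(4 + 3 L\right) = -4 + v - 2 L$)
$l{\left(6 \left(-4 + 5\right),-6 \right)} 117 K{\left(1 \right)} = \left(-4 - 6 - 2 \cdot 6 \left(-4 + 5\right)\right) 117 \left(-7 + 1\right) = \left(-4 - 6 - 2 \cdot 6 \cdot 1\right) 117 \left(-6\right) = \left(-4 - 6 - 12\right) 117 \left(-6\right) = \left(-22\right) 117 \left(-6\right) = \left(-2574\right) \left(-6\right) = 15444$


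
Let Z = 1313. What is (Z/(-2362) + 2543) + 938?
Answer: 8220809/2362 ≈ 3480.4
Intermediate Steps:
(Z/(-2362) + 2543) + 938 = (1313/(-2362) + 2543) + 938 = (1313*(-1/2362) + 2543) + 938 = (-1313/2362 + 2543) + 938 = 6005253/2362 + 938 = 8220809/2362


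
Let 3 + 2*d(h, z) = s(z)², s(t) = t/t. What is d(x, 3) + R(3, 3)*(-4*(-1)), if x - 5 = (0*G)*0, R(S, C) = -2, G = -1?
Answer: -9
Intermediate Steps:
x = 5 (x = 5 + (0*(-1))*0 = 5 + 0*0 = 5 + 0 = 5)
s(t) = 1
d(h, z) = -1 (d(h, z) = -3/2 + (½)*1² = -3/2 + (½)*1 = -3/2 + ½ = -1)
d(x, 3) + R(3, 3)*(-4*(-1)) = -1 - (-8)*(-1) = -1 - 2*4 = -1 - 8 = -9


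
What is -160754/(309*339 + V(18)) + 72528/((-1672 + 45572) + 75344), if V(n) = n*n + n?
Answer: -962230406/1044309141 ≈ -0.92140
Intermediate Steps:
V(n) = n + n² (V(n) = n² + n = n + n²)
-160754/(309*339 + V(18)) + 72528/((-1672 + 45572) + 75344) = -160754/(309*339 + 18*(1 + 18)) + 72528/((-1672 + 45572) + 75344) = -160754/(104751 + 18*19) + 72528/(43900 + 75344) = -160754/(104751 + 342) + 72528/119244 = -160754/105093 + 72528*(1/119244) = -160754*1/105093 + 6044/9937 = -160754/105093 + 6044/9937 = -962230406/1044309141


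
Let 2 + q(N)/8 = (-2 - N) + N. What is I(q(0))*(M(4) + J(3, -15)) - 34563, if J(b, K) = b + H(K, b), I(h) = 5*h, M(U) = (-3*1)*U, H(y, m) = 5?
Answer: -33923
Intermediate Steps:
q(N) = -32 (q(N) = -16 + 8*((-2 - N) + N) = -16 + 8*(-2) = -16 - 16 = -32)
M(U) = -3*U
J(b, K) = 5 + b (J(b, K) = b + 5 = 5 + b)
I(q(0))*(M(4) + J(3, -15)) - 34563 = (5*(-32))*(-3*4 + (5 + 3)) - 34563 = -160*(-12 + 8) - 34563 = -160*(-4) - 34563 = 640 - 34563 = -33923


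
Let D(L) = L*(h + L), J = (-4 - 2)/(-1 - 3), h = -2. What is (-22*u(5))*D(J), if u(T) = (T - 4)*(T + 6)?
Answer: 363/2 ≈ 181.50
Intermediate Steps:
u(T) = (-4 + T)*(6 + T)
J = 3/2 (J = -6/(-4) = -6*(-1/4) = 3/2 ≈ 1.5000)
D(L) = L*(-2 + L)
(-22*u(5))*D(J) = (-22*(-24 + 5**2 + 2*5))*(3*(-2 + 3/2)/2) = (-22*(-24 + 25 + 10))*((3/2)*(-1/2)) = -22*11*(-3/4) = -242*(-3/4) = 363/2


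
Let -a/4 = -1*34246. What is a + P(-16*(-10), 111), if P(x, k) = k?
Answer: 137095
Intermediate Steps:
a = 136984 (a = -(-4)*34246 = -4*(-34246) = 136984)
a + P(-16*(-10), 111) = 136984 + 111 = 137095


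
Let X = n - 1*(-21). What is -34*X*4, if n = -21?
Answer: 0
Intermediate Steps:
X = 0 (X = -21 - 1*(-21) = -21 + 21 = 0)
-34*X*4 = -34*0*4 = 0*4 = 0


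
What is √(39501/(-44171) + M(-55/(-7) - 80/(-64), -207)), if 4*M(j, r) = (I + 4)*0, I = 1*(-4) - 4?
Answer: 3*I*√193866519/44171 ≈ 0.94566*I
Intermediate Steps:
I = -8 (I = -4 - 4 = -8)
M(j, r) = 0 (M(j, r) = ((-8 + 4)*0)/4 = (-4*0)/4 = (¼)*0 = 0)
√(39501/(-44171) + M(-55/(-7) - 80/(-64), -207)) = √(39501/(-44171) + 0) = √(39501*(-1/44171) + 0) = √(-39501/44171 + 0) = √(-39501/44171) = 3*I*√193866519/44171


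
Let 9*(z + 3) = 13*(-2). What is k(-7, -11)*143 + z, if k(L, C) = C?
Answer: -14210/9 ≈ -1578.9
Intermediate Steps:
z = -53/9 (z = -3 + (13*(-2))/9 = -3 + (1/9)*(-26) = -3 - 26/9 = -53/9 ≈ -5.8889)
k(-7, -11)*143 + z = -11*143 - 53/9 = -1573 - 53/9 = -14210/9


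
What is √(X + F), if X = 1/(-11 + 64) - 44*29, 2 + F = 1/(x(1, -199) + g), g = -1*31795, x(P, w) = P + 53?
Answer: I*√3616740938797238/1682273 ≈ 35.749*I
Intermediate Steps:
x(P, w) = 53 + P
g = -31795
F = -63483/31741 (F = -2 + 1/((53 + 1) - 31795) = -2 + 1/(54 - 31795) = -2 + 1/(-31741) = -2 - 1/31741 = -63483/31741 ≈ -2.0000)
X = -67627/53 (X = 1/53 - 1276 = -67627/53 ≈ -1276.0)
√(X + F) = √(-67627/53 - 63483/31741) = √(-2149913206/1682273) = I*√3616740938797238/1682273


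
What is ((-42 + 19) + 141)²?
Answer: 13924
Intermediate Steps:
((-42 + 19) + 141)² = (-23 + 141)² = 118² = 13924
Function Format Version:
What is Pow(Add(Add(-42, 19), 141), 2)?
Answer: 13924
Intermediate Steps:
Pow(Add(Add(-42, 19), 141), 2) = Pow(Add(-23, 141), 2) = Pow(118, 2) = 13924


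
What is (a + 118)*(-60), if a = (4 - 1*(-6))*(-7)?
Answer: -2880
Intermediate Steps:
a = -70 (a = (4 + 6)*(-7) = 10*(-7) = -70)
(a + 118)*(-60) = (-70 + 118)*(-60) = 48*(-60) = -2880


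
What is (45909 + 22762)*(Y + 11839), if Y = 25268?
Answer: 2548174797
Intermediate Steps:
(45909 + 22762)*(Y + 11839) = (45909 + 22762)*(25268 + 11839) = 68671*37107 = 2548174797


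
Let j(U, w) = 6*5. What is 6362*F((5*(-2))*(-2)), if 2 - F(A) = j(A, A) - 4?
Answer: -152688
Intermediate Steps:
j(U, w) = 30
F(A) = -24 (F(A) = 2 - (30 - 4) = 2 - 1*26 = 2 - 26 = -24)
6362*F((5*(-2))*(-2)) = 6362*(-24) = -152688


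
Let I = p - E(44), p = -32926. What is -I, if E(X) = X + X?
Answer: 33014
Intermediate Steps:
E(X) = 2*X
I = -33014 (I = -32926 - 2*44 = -32926 - 1*88 = -32926 - 88 = -33014)
-I = -1*(-33014) = 33014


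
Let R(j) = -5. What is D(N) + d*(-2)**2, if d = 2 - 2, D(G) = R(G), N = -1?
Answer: -5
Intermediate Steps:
D(G) = -5
d = 0
D(N) + d*(-2)**2 = -5 + 0*(-2)**2 = -5 + 0*4 = -5 + 0 = -5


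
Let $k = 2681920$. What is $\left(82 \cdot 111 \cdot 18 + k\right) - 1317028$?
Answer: $1528728$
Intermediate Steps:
$\left(82 \cdot 111 \cdot 18 + k\right) - 1317028 = \left(82 \cdot 111 \cdot 18 + 2681920\right) - 1317028 = \left(9102 \cdot 18 + 2681920\right) - 1317028 = \left(163836 + 2681920\right) - 1317028 = 2845756 - 1317028 = 1528728$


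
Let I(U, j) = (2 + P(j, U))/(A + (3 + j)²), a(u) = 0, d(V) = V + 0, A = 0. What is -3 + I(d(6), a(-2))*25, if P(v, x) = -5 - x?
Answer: -28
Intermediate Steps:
d(V) = V
I(U, j) = (-3 - U)/(3 + j)² (I(U, j) = (2 + (-5 - U))/(0 + (3 + j)²) = (-3 - U)/((3 + j)²) = (-3 - U)/(3 + j)²)
-3 + I(d(6), a(-2))*25 = -3 + ((-3 - 1*6)/(3 + 0)²)*25 = -3 + ((-3 - 6)/3²)*25 = -3 + ((⅑)*(-9))*25 = -3 - 1*25 = -3 - 25 = -28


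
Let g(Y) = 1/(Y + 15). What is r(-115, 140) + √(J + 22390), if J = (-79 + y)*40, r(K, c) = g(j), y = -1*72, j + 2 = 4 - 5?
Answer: 1/12 + 5*√654 ≈ 127.95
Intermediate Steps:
j = -3 (j = -2 + (4 - 5) = -2 - 1 = -3)
g(Y) = 1/(15 + Y)
y = -72
r(K, c) = 1/12 (r(K, c) = 1/(15 - 3) = 1/12)
J = -6040 (J = (-79 - 72)*40 = -151*40 = -6040)
r(-115, 140) + √(J + 22390) = 1/12 + √(-6040 + 22390) = 1/12 + √16350 = 1/12 + 5*√654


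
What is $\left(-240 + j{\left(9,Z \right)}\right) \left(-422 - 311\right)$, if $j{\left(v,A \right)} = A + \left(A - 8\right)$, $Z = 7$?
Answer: $171522$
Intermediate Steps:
$j{\left(v,A \right)} = -8 + 2 A$ ($j{\left(v,A \right)} = A + \left(-8 + A\right) = -8 + 2 A$)
$\left(-240 + j{\left(9,Z \right)}\right) \left(-422 - 311\right) = \left(-240 + \left(-8 + 2 \cdot 7\right)\right) \left(-422 - 311\right) = \left(-240 + \left(-8 + 14\right)\right) \left(-733\right) = \left(-240 + 6\right) \left(-733\right) = \left(-234\right) \left(-733\right) = 171522$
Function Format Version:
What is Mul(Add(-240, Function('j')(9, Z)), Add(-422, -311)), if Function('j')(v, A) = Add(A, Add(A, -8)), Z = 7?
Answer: 171522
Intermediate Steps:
Function('j')(v, A) = Add(-8, Mul(2, A)) (Function('j')(v, A) = Add(A, Add(-8, A)) = Add(-8, Mul(2, A)))
Mul(Add(-240, Function('j')(9, Z)), Add(-422, -311)) = Mul(Add(-240, Add(-8, Mul(2, 7))), Add(-422, -311)) = Mul(Add(-240, Add(-8, 14)), -733) = Mul(Add(-240, 6), -733) = Mul(-234, -733) = 171522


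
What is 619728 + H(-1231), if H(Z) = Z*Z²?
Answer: -1864789663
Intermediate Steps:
H(Z) = Z³
619728 + H(-1231) = 619728 + (-1231)³ = 619728 - 1865409391 = -1864789663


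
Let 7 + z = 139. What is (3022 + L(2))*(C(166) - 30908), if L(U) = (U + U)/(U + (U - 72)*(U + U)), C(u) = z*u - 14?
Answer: -3784704560/139 ≈ -2.7228e+7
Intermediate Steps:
z = 132 (z = -7 + 139 = 132)
C(u) = -14 + 132*u (C(u) = 132*u - 14 = -14 + 132*u)
L(U) = 2*U/(U + 2*U*(-72 + U)) (L(U) = (2*U)/(U + (-72 + U)*(2*U)) = (2*U)/(U + 2*U*(-72 + U)) = 2*U/(U + 2*U*(-72 + U)))
(3022 + L(2))*(C(166) - 30908) = (3022 + 2/(-143 + 2*2))*((-14 + 132*166) - 30908) = (3022 + 2/(-143 + 4))*((-14 + 21912) - 30908) = (3022 + 2/(-139))*(21898 - 30908) = (3022 + 2*(-1/139))*(-9010) = (3022 - 2/139)*(-9010) = (420056/139)*(-9010) = -3784704560/139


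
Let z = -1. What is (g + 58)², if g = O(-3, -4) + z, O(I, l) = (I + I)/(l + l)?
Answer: 53361/16 ≈ 3335.1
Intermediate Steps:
O(I, l) = I/l (O(I, l) = (2*I)/((2*l)) = (2*I)*(1/(2*l)) = I/l)
g = -¼ (g = -3/(-4) - 1 = -3*(-¼) - 1 = ¾ - 1 = -¼ ≈ -0.25000)
(g + 58)² = (-¼ + 58)² = (231/4)² = 53361/16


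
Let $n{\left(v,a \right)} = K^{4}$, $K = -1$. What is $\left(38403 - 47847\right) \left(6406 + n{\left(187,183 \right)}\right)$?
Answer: $-60507708$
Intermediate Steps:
$n{\left(v,a \right)} = 1$ ($n{\left(v,a \right)} = \left(-1\right)^{4} = 1$)
$\left(38403 - 47847\right) \left(6406 + n{\left(187,183 \right)}\right) = \left(38403 - 47847\right) \left(6406 + 1\right) = \left(-9444\right) 6407 = -60507708$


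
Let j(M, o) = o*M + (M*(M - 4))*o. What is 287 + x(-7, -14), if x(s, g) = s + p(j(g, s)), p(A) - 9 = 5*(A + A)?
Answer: -16371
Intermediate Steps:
j(M, o) = M*o + M*o*(-4 + M) (j(M, o) = M*o + (M*(-4 + M))*o = M*o + M*o*(-4 + M))
p(A) = 9 + 10*A (p(A) = 9 + 5*(A + A) = 9 + 5*(2*A) = 9 + 10*A)
x(s, g) = 9 + s + 10*g*s*(-3 + g) (x(s, g) = s + (9 + 10*(g*s*(-3 + g))) = s + (9 + 10*g*s*(-3 + g)) = 9 + s + 10*g*s*(-3 + g))
287 + x(-7, -14) = 287 + (9 - 7 + 10*(-14)*(-7)*(-3 - 14)) = 287 + (9 - 7 + 10*(-14)*(-7)*(-17)) = 287 + (9 - 7 - 16660) = 287 - 16658 = -16371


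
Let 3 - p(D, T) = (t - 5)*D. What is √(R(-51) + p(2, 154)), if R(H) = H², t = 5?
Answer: 2*√651 ≈ 51.029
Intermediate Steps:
p(D, T) = 3 (p(D, T) = 3 - (5 - 5)*D = 3 - 0*D = 3 - 1*0 = 3 + 0 = 3)
√(R(-51) + p(2, 154)) = √((-51)² + 3) = √(2601 + 3) = √2604 = 2*√651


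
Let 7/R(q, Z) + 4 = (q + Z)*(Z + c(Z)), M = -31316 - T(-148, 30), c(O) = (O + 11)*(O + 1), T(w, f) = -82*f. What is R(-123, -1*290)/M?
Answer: 7/957466232472 ≈ 7.3110e-12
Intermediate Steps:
c(O) = (1 + O)*(11 + O) (c(O) = (11 + O)*(1 + O) = (1 + O)*(11 + O))
M = -28856 (M = -31316 - (-82)*30 = -31316 - 1*(-2460) = -31316 + 2460 = -28856)
R(q, Z) = 7/(-4 + (Z + q)*(11 + Z² + 13*Z)) (R(q, Z) = 7/(-4 + (q + Z)*(Z + (11 + Z² + 12*Z))) = 7/(-4 + (Z + q)*(11 + Z² + 13*Z)))
R(-123, -1*290)/M = (7/(-4 + (-1*290)³ + 11*(-1*290) + 11*(-123) + 13*(-1*290)² - 123*(-1*290)² + 13*(-1*290)*(-123)))/(-28856) = (7/(-4 + (-290)³ + 11*(-290) - 1353 + 13*(-290)² - 123*(-290)² + 13*(-290)*(-123)))*(-1/28856) = (7/(-4 - 24389000 - 3190 - 1353 + 13*84100 - 123*84100 + 463710))*(-1/28856) = (7/(-4 - 24389000 - 3190 - 1353 + 1093300 - 10344300 + 463710))*(-1/28856) = (7/(-33180837))*(-1/28856) = (7*(-1/33180837))*(-1/28856) = -7/33180837*(-1/28856) = 7/957466232472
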